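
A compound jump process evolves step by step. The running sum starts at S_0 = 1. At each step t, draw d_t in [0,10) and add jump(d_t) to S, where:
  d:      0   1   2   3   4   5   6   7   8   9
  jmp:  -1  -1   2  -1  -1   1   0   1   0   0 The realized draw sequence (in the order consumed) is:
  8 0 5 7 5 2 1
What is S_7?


4

t=0: S=1, d=8, jump=0, S_1=1
t=1: S=1, d=0, jump=-1, S_2=0
t=2: S=0, d=5, jump=1, S_3=1
t=3: S=1, d=7, jump=1, S_4=2
t=4: S=2, d=5, jump=1, S_5=3
t=5: S=3, d=2, jump=2, S_6=5
t=6: S=5, d=1, jump=-1, S_7=4


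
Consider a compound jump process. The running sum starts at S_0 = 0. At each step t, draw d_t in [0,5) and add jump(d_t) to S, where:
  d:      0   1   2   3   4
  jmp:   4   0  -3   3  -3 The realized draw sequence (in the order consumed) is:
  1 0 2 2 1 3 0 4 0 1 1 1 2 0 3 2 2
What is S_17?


4

t=0: S=0, d=1, jump=0, S_1=0
t=1: S=0, d=0, jump=4, S_2=4
t=2: S=4, d=2, jump=-3, S_3=1
t=3: S=1, d=2, jump=-3, S_4=-2
t=4: S=-2, d=1, jump=0, S_5=-2
t=5: S=-2, d=3, jump=3, S_6=1
t=6: S=1, d=0, jump=4, S_7=5
t=7: S=5, d=4, jump=-3, S_8=2
t=8: S=2, d=0, jump=4, S_9=6
t=9: S=6, d=1, jump=0, S_10=6
t=10: S=6, d=1, jump=0, S_11=6
t=11: S=6, d=1, jump=0, S_12=6
t=12: S=6, d=2, jump=-3, S_13=3
t=13: S=3, d=0, jump=4, S_14=7
t=14: S=7, d=3, jump=3, S_15=10
t=15: S=10, d=2, jump=-3, S_16=7
t=16: S=7, d=2, jump=-3, S_17=4


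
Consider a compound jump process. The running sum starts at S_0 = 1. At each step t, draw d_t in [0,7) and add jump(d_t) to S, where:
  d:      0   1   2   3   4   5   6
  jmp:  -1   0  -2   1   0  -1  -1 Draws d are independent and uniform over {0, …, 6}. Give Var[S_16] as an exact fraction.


Outcome values over d=0..6: [-1, 0, -2, 1, 0, -1, -1]
Σy = -4, Σy² = 8, M = 7
μ = -4/7 = -4/7,  σ² = 8/7 − (-4/7)² = 40/49
Independent increments: Var[S_16] = 16·σ² = 16·(40/49) = 640/49

640/49


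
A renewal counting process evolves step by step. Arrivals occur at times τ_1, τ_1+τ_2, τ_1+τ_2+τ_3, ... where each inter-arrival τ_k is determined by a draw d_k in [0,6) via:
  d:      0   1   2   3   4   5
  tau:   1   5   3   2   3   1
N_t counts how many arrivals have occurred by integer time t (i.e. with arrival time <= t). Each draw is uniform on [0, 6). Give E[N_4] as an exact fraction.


457/324

Inter-arrival values over d=0..5: [1, 5, 3, 2, 3, 1]
Each d has probability 1/6, so the pmf of τ is: f(1) = 1/3, f(2) = 1/6, f(3) = 1/3, f(5) = 1/6
Renewal equation for m(n) = E[N_n]: condition on τ_1 = k (if k <= n, one arrival plus a fresh copy on the remaining n−k steps): m(n) = F(n) + Σ_{k<=n} f(k)·m(n−k), where F(n) = P(τ <= n) and m(0) = 0
m(1) = F(1) = 1/3
m(2) = F(2) + f(1)·m(1) = 1/2 + 1/3·1/3 = 11/18
m(3) = F(3) + f(1)·m(2) + f(2)·m(1) = 5/6 + 1/3·11/18 + 1/6·1/3 = 59/54
m(4) = F(4) + f(1)·m(3) + f(2)·m(2) + f(3)·m(1) = 5/6 + 1/3·59/54 + 1/6·11/18 + 1/3·1/3 = 457/324
E[N_4] = m(4) = 457/324


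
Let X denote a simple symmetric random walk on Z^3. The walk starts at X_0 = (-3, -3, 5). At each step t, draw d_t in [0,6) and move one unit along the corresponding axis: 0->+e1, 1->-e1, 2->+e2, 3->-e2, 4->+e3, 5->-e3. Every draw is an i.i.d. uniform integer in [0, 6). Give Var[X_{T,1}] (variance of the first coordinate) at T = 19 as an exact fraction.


19/3

Outcome values over d=0..5: [1, -1, 0, 0, 0, 0]
Σy = 0, Σy² = 2, M = 6
μ = 0/6 = 0,  σ² = 2/6 − (0)² = 1/3
Independent increments: Var[X_19] = 19·σ² = 19·(1/3) = 19/3


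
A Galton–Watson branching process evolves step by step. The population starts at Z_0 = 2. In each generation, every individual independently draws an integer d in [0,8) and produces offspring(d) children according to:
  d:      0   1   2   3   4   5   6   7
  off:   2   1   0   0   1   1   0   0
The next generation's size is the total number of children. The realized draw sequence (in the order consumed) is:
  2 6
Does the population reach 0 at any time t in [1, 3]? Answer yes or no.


gen 0: Z_0=2, draws=[2, 6], offspring=[0, 0], Z_1=0
gen 1: Z_1=0, draws=[], offspring=[], Z_2=0
gen 2: Z_2=0, draws=[], offspring=[], Z_3=0

yes


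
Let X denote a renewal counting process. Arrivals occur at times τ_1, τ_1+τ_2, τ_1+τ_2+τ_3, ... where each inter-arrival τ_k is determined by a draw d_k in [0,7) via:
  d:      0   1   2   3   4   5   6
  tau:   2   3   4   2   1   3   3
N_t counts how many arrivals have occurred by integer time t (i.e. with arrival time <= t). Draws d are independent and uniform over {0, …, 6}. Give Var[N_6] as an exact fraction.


5702751410/13841287201

Inter-arrival values over d=0..6: [2, 3, 4, 2, 1, 3, 3]
Each d has probability 1/7, so the pmf of τ is: f(1) = 1/7, f(2) = 2/7, f(3) = 3/7, f(4) = 1/7
Let p_n(j) = P(N_n = j), with p_0 = [1]. Condition on τ_1: p_n(0) = P(τ > n), and for j >= 1, p_n(j) = Σ_{k<=n} f(k)·p_{n−k}(j−1)
p_1 = [6/7, 1/7]  (j = 0..1)
p_2 = [4/7, 20/49, 1/49]  (j = 0..2)
p_3 = [1/7, 37/49, 34/343, 1/343]  (j = 0..3)
p_4 = [0, 34/49, 2/7, 48/2401, 1/2401]  (j = 0..4)
p_5 = [0, 20/49, 25/49, 187/2401, 62/16807, 1/16807]  (j = 0..5)
p_6 = [0, 1/7, 219/343, 480/2401, 304/16807, 76/117649, 1/117649]  (j = 0..6)
E[N_6] = Σ j·p_6(j) = 246499/117649;  E[N_6²] = Σ j²·p_6(j) = 564939/117649
Var[N_6] = 564939/117649 − (246499/117649)² = 5702751410/13841287201


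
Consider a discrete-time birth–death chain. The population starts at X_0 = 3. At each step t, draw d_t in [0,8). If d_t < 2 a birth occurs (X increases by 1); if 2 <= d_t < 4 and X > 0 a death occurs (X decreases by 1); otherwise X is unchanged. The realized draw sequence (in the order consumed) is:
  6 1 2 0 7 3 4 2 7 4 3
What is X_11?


t=0: X=3, d=6 → hold, X_1=3
t=1: X=3, d=1 → birth, X_2=4
t=2: X=4, d=2 → death, X_3=3
t=3: X=3, d=0 → birth, X_4=4
t=4: X=4, d=7 → hold, X_5=4
t=5: X=4, d=3 → death, X_6=3
t=6: X=3, d=4 → hold, X_7=3
t=7: X=3, d=2 → death, X_8=2
t=8: X=2, d=7 → hold, X_9=2
t=9: X=2, d=4 → hold, X_10=2
t=10: X=2, d=3 → death, X_11=1

1


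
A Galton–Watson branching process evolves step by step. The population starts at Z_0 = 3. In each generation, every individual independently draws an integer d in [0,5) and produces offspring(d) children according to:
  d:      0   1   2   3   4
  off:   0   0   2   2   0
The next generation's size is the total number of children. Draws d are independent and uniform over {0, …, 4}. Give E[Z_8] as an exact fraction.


Outcome values over d=0..4: [0, 0, 2, 2, 0]
Σy = 4, Σy² = 8, M = 5
μ = 4/5 = 4/5,  σ² = 8/5 − (4/5)² = 24/25
E[Z_0] = 3
E[Z_1] = 4/5·E[Z_0] = 12/5
E[Z_2] = 4/5·E[Z_1] = 48/25
E[Z_3] = 4/5·E[Z_2] = 192/125
E[Z_4] = 4/5·E[Z_3] = 768/625
E[Z_5] = 4/5·E[Z_4] = 3072/3125
E[Z_6] = 4/5·E[Z_5] = 12288/15625
E[Z_7] = 4/5·E[Z_6] = 49152/78125
E[Z_8] = 4/5·E[Z_7] = 196608/390625

196608/390625


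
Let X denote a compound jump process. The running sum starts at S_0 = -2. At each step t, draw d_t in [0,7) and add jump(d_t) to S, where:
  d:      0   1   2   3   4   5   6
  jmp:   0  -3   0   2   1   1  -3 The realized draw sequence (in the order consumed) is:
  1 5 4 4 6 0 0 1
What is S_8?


-8

t=0: S=-2, d=1, jump=-3, S_1=-5
t=1: S=-5, d=5, jump=1, S_2=-4
t=2: S=-4, d=4, jump=1, S_3=-3
t=3: S=-3, d=4, jump=1, S_4=-2
t=4: S=-2, d=6, jump=-3, S_5=-5
t=5: S=-5, d=0, jump=0, S_6=-5
t=6: S=-5, d=0, jump=0, S_7=-5
t=7: S=-5, d=1, jump=-3, S_8=-8


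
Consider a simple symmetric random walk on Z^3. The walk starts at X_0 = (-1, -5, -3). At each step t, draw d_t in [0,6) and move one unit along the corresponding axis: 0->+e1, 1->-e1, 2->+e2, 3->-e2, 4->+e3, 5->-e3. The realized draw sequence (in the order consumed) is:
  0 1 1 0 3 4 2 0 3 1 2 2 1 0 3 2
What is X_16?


(-1, -4, -2)

t=0: X=(-1, -5, -3), d=0 → +e1, X_1=(0, -5, -3)
t=1: X=(0, -5, -3), d=1 → -e1, X_2=(-1, -5, -3)
t=2: X=(-1, -5, -3), d=1 → -e1, X_3=(-2, -5, -3)
t=3: X=(-2, -5, -3), d=0 → +e1, X_4=(-1, -5, -3)
t=4: X=(-1, -5, -3), d=3 → -e2, X_5=(-1, -6, -3)
t=5: X=(-1, -6, -3), d=4 → +e3, X_6=(-1, -6, -2)
t=6: X=(-1, -6, -2), d=2 → +e2, X_7=(-1, -5, -2)
t=7: X=(-1, -5, -2), d=0 → +e1, X_8=(0, -5, -2)
t=8: X=(0, -5, -2), d=3 → -e2, X_9=(0, -6, -2)
t=9: X=(0, -6, -2), d=1 → -e1, X_10=(-1, -6, -2)
t=10: X=(-1, -6, -2), d=2 → +e2, X_11=(-1, -5, -2)
t=11: X=(-1, -5, -2), d=2 → +e2, X_12=(-1, -4, -2)
t=12: X=(-1, -4, -2), d=1 → -e1, X_13=(-2, -4, -2)
t=13: X=(-2, -4, -2), d=0 → +e1, X_14=(-1, -4, -2)
t=14: X=(-1, -4, -2), d=3 → -e2, X_15=(-1, -5, -2)
t=15: X=(-1, -5, -2), d=2 → +e2, X_16=(-1, -4, -2)


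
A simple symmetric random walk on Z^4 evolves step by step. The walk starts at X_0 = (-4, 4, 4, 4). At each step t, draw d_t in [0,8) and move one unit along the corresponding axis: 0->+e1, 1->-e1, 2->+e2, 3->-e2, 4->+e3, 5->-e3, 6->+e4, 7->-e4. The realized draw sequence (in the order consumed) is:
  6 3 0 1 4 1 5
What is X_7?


t=0: X=(-4, 4, 4, 4), d=6 → +e4, X_1=(-4, 4, 4, 5)
t=1: X=(-4, 4, 4, 5), d=3 → -e2, X_2=(-4, 3, 4, 5)
t=2: X=(-4, 3, 4, 5), d=0 → +e1, X_3=(-3, 3, 4, 5)
t=3: X=(-3, 3, 4, 5), d=1 → -e1, X_4=(-4, 3, 4, 5)
t=4: X=(-4, 3, 4, 5), d=4 → +e3, X_5=(-4, 3, 5, 5)
t=5: X=(-4, 3, 5, 5), d=1 → -e1, X_6=(-5, 3, 5, 5)
t=6: X=(-5, 3, 5, 5), d=5 → -e3, X_7=(-5, 3, 4, 5)

(-5, 3, 4, 5)


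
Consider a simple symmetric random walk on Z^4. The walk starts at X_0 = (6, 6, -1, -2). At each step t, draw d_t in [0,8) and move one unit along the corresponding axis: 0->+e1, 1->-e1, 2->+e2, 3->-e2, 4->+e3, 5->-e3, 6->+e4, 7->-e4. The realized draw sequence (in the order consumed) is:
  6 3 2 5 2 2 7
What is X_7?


t=0: X=(6, 6, -1, -2), d=6 → +e4, X_1=(6, 6, -1, -1)
t=1: X=(6, 6, -1, -1), d=3 → -e2, X_2=(6, 5, -1, -1)
t=2: X=(6, 5, -1, -1), d=2 → +e2, X_3=(6, 6, -1, -1)
t=3: X=(6, 6, -1, -1), d=5 → -e3, X_4=(6, 6, -2, -1)
t=4: X=(6, 6, -2, -1), d=2 → +e2, X_5=(6, 7, -2, -1)
t=5: X=(6, 7, -2, -1), d=2 → +e2, X_6=(6, 8, -2, -1)
t=6: X=(6, 8, -2, -1), d=7 → -e4, X_7=(6, 8, -2, -2)

(6, 8, -2, -2)


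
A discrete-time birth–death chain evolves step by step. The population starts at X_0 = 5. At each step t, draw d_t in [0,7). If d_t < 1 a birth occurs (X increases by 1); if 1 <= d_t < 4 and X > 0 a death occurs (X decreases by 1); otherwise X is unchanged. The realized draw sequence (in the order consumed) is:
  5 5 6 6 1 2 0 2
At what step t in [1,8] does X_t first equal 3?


t=0: X=5, d=5 → hold, X_1=5
t=1: X=5, d=5 → hold, X_2=5
t=2: X=5, d=6 → hold, X_3=5
t=3: X=5, d=6 → hold, X_4=5
t=4: X=5, d=1 → death, X_5=4
t=5: X=4, d=2 → death, X_6=3
t=6: X=3, d=0 → birth, X_7=4
t=7: X=4, d=2 → death, X_8=3

6


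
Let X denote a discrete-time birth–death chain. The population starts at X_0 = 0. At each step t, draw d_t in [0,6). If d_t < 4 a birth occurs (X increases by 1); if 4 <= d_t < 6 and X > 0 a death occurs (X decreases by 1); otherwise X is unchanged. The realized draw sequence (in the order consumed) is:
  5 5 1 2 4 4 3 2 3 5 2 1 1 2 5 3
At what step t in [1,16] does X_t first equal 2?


4

t=0: X=0, d=5 → hold, X_1=0
t=1: X=0, d=5 → hold, X_2=0
t=2: X=0, d=1 → birth, X_3=1
t=3: X=1, d=2 → birth, X_4=2
t=4: X=2, d=4 → death, X_5=1
t=5: X=1, d=4 → death, X_6=0
t=6: X=0, d=3 → birth, X_7=1
t=7: X=1, d=2 → birth, X_8=2
t=8: X=2, d=3 → birth, X_9=3
t=9: X=3, d=5 → death, X_10=2
t=10: X=2, d=2 → birth, X_11=3
t=11: X=3, d=1 → birth, X_12=4
t=12: X=4, d=1 → birth, X_13=5
t=13: X=5, d=2 → birth, X_14=6
t=14: X=6, d=5 → death, X_15=5
t=15: X=5, d=3 → birth, X_16=6


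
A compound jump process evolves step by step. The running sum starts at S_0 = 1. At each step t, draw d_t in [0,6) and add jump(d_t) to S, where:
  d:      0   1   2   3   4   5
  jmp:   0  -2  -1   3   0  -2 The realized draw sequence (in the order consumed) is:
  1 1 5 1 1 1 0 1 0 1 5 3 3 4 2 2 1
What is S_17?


t=0: S=1, d=1, jump=-2, S_1=-1
t=1: S=-1, d=1, jump=-2, S_2=-3
t=2: S=-3, d=5, jump=-2, S_3=-5
t=3: S=-5, d=1, jump=-2, S_4=-7
t=4: S=-7, d=1, jump=-2, S_5=-9
t=5: S=-9, d=1, jump=-2, S_6=-11
t=6: S=-11, d=0, jump=0, S_7=-11
t=7: S=-11, d=1, jump=-2, S_8=-13
t=8: S=-13, d=0, jump=0, S_9=-13
t=9: S=-13, d=1, jump=-2, S_10=-15
t=10: S=-15, d=5, jump=-2, S_11=-17
t=11: S=-17, d=3, jump=3, S_12=-14
t=12: S=-14, d=3, jump=3, S_13=-11
t=13: S=-11, d=4, jump=0, S_14=-11
t=14: S=-11, d=2, jump=-1, S_15=-12
t=15: S=-12, d=2, jump=-1, S_16=-13
t=16: S=-13, d=1, jump=-2, S_17=-15

-15


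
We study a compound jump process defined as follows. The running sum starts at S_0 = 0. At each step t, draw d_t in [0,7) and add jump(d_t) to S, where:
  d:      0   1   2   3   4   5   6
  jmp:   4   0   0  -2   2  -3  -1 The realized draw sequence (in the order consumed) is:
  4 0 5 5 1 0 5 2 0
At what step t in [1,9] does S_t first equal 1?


t=0: S=0, d=4, jump=2, S_1=2
t=1: S=2, d=0, jump=4, S_2=6
t=2: S=6, d=5, jump=-3, S_3=3
t=3: S=3, d=5, jump=-3, S_4=0
t=4: S=0, d=1, jump=0, S_5=0
t=5: S=0, d=0, jump=4, S_6=4
t=6: S=4, d=5, jump=-3, S_7=1
t=7: S=1, d=2, jump=0, S_8=1
t=8: S=1, d=0, jump=4, S_9=5

7


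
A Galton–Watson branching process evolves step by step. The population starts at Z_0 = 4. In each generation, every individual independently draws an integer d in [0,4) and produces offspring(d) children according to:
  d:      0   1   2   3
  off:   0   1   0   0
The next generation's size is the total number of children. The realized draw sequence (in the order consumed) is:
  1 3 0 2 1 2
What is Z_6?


gen 0: Z_0=4, draws=[1, 3, 0, 2], offspring=[1, 0, 0, 0], Z_1=1
gen 1: Z_1=1, draws=[1], offspring=[1], Z_2=1
gen 2: Z_2=1, draws=[2], offspring=[0], Z_3=0
gen 3: Z_3=0, draws=[], offspring=[], Z_4=0
gen 4: Z_4=0, draws=[], offspring=[], Z_5=0
gen 5: Z_5=0, draws=[], offspring=[], Z_6=0

0


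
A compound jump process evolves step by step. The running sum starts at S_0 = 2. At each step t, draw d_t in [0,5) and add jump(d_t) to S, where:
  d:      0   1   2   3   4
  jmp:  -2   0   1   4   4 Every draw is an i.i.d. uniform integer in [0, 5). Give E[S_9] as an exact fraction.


73/5

Outcome values over d=0..4: [-2, 0, 1, 4, 4]
Σy = 7, Σy² = 37, M = 5
μ = 7/5 = 7/5,  σ² = 37/5 − (7/5)² = 136/25
E[S_9] = 2 + 9·(7/5) = 73/5


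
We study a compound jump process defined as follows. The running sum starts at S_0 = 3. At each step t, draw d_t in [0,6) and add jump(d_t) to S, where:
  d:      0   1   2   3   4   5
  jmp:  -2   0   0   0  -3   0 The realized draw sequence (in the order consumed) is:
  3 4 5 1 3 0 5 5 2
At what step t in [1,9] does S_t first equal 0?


t=0: S=3, d=3, jump=0, S_1=3
t=1: S=3, d=4, jump=-3, S_2=0
t=2: S=0, d=5, jump=0, S_3=0
t=3: S=0, d=1, jump=0, S_4=0
t=4: S=0, d=3, jump=0, S_5=0
t=5: S=0, d=0, jump=-2, S_6=-2
t=6: S=-2, d=5, jump=0, S_7=-2
t=7: S=-2, d=5, jump=0, S_8=-2
t=8: S=-2, d=2, jump=0, S_9=-2

2


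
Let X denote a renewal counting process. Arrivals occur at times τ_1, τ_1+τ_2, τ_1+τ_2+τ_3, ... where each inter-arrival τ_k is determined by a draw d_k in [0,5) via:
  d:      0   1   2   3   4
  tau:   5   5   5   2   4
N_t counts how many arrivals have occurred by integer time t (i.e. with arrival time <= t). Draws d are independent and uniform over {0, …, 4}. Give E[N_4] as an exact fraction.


Inter-arrival values over d=0..4: [5, 5, 5, 2, 4]
Each d has probability 1/5, so the pmf of τ is: f(2) = 1/5, f(4) = 1/5, f(5) = 3/5
Renewal equation for m(n) = E[N_n]: condition on τ_1 = k (if k <= n, one arrival plus a fresh copy on the remaining n−k steps): m(n) = F(n) + Σ_{k<=n} f(k)·m(n−k), where F(n) = P(τ <= n) and m(0) = 0
m(1) = F(1) = 0
m(2) = F(2) = 1/5
m(3) = F(3) = 1/5
m(4) = F(4) + f(2)·m(2) = 2/5 + 1/5·1/5 = 11/25
E[N_4] = m(4) = 11/25

11/25


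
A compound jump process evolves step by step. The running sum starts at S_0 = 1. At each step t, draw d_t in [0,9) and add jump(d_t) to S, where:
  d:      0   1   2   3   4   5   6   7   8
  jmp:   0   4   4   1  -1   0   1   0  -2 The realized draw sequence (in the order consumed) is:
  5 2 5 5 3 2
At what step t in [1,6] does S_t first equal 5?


2

t=0: S=1, d=5, jump=0, S_1=1
t=1: S=1, d=2, jump=4, S_2=5
t=2: S=5, d=5, jump=0, S_3=5
t=3: S=5, d=5, jump=0, S_4=5
t=4: S=5, d=3, jump=1, S_5=6
t=5: S=6, d=2, jump=4, S_6=10


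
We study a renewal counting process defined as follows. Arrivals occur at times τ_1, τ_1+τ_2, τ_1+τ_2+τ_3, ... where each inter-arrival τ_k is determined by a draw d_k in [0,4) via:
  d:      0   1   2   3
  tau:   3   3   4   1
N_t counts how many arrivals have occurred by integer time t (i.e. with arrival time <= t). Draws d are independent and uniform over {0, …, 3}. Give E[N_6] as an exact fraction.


7701/4096

Inter-arrival values over d=0..3: [3, 3, 4, 1]
Each d has probability 1/4, so the pmf of τ is: f(1) = 1/4, f(3) = 1/2, f(4) = 1/4
Renewal equation for m(n) = E[N_n]: condition on τ_1 = k (if k <= n, one arrival plus a fresh copy on the remaining n−k steps): m(n) = F(n) + Σ_{k<=n} f(k)·m(n−k), where F(n) = P(τ <= n) and m(0) = 0
m(1) = F(1) = 1/4
m(2) = F(2) + f(1)·m(1) = 1/4 + 1/4·1/4 = 5/16
m(3) = F(3) + f(1)·m(2) = 3/4 + 1/4·5/16 = 53/64
m(4) = F(4) + f(1)·m(3) + f(3)·m(1) = 1 + 1/4·53/64 + 1/2·1/4 = 341/256
m(5) = F(5) + f(1)·m(4) + f(3)·m(2) + f(4)·m(1) = 1 + 1/4·341/256 + 1/2·5/16 + 1/4·1/4 = 1589/1024
m(6) = F(6) + f(1)·m(5) + f(3)·m(3) + f(4)·m(2) = 1 + 1/4·1589/1024 + 1/2·53/64 + 1/4·5/16 = 7701/4096
E[N_6] = m(6) = 7701/4096


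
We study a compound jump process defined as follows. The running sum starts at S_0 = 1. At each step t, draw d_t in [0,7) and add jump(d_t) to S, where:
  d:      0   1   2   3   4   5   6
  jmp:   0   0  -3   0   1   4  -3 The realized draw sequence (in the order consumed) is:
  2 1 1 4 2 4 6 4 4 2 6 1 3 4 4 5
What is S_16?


t=0: S=1, d=2, jump=-3, S_1=-2
t=1: S=-2, d=1, jump=0, S_2=-2
t=2: S=-2, d=1, jump=0, S_3=-2
t=3: S=-2, d=4, jump=1, S_4=-1
t=4: S=-1, d=2, jump=-3, S_5=-4
t=5: S=-4, d=4, jump=1, S_6=-3
t=6: S=-3, d=6, jump=-3, S_7=-6
t=7: S=-6, d=4, jump=1, S_8=-5
t=8: S=-5, d=4, jump=1, S_9=-4
t=9: S=-4, d=2, jump=-3, S_10=-7
t=10: S=-7, d=6, jump=-3, S_11=-10
t=11: S=-10, d=1, jump=0, S_12=-10
t=12: S=-10, d=3, jump=0, S_13=-10
t=13: S=-10, d=4, jump=1, S_14=-9
t=14: S=-9, d=4, jump=1, S_15=-8
t=15: S=-8, d=5, jump=4, S_16=-4

-4


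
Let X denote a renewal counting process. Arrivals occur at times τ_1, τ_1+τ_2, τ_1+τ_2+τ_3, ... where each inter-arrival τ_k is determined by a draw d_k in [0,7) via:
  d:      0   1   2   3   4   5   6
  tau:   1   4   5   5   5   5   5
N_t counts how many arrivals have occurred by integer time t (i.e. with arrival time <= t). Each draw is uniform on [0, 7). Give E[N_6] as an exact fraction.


150291/117649

Inter-arrival values over d=0..6: [1, 4, 5, 5, 5, 5, 5]
Each d has probability 1/7, so the pmf of τ is: f(1) = 1/7, f(4) = 1/7, f(5) = 5/7
Renewal equation for m(n) = E[N_n]: condition on τ_1 = k (if k <= n, one arrival plus a fresh copy on the remaining n−k steps): m(n) = F(n) + Σ_{k<=n} f(k)·m(n−k), where F(n) = P(τ <= n) and m(0) = 0
m(1) = F(1) = 1/7
m(2) = F(2) + f(1)·m(1) = 1/7 + 1/7·1/7 = 8/49
m(3) = F(3) + f(1)·m(2) = 1/7 + 1/7·8/49 = 57/343
m(4) = F(4) + f(1)·m(3) = 2/7 + 1/7·57/343 = 743/2401
m(5) = F(5) + f(1)·m(4) + f(4)·m(1) = 1 + 1/7·743/2401 + 1/7·1/7 = 17893/16807
m(6) = F(6) + f(1)·m(5) + f(4)·m(2) + f(5)·m(1) = 1 + 1/7·17893/16807 + 1/7·8/49 + 5/7·1/7 = 150291/117649
E[N_6] = m(6) = 150291/117649


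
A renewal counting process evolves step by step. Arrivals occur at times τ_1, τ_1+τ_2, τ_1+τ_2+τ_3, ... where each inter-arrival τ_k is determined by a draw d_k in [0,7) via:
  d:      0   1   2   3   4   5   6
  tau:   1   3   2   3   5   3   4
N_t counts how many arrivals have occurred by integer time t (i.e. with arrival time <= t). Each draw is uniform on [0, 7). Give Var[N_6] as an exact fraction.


Inter-arrival values over d=0..6: [1, 3, 2, 3, 5, 3, 4]
Each d has probability 1/7, so the pmf of τ is: f(1) = 1/7, f(2) = 1/7, f(3) = 3/7, f(4) = 1/7, f(5) = 1/7
Let p_n(j) = P(N_n = j), with p_0 = [1]. Condition on τ_1: p_n(0) = P(τ > n), and for j >= 1, p_n(j) = Σ_{k<=n} f(k)·p_{n−k}(j−1)
p_1 = [6/7, 1/7]  (j = 0..1)
p_2 = [5/7, 13/49, 1/49]  (j = 0..2)
p_3 = [2/7, 32/49, 20/343, 1/343]  (j = 0..3)
p_4 = [1/7, 32/49, 66/343, 27/2401, 1/2401]  (j = 0..4)
p_5 = [0, 31/49, 110/343, 107/2401, 34/16807, 1/16807]  (j = 0..5)
p_6 = [0, 18/49, 179/343, 243/2401, 155/16807, 41/117649, 1/117649]  (j = 0..6)
E[N_6] = Σ j·p_6(j) = 206284/117649;  E[N_6²] = Σ j²·p_6(j) = 414390/117649
Var[N_6] = 414390/117649 − (206284/117649)² = 6199480454/13841287201

6199480454/13841287201


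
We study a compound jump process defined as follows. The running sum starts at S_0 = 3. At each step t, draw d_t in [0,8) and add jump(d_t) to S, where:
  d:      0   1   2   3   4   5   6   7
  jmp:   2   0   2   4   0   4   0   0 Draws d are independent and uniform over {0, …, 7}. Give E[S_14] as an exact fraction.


Outcome values over d=0..7: [2, 0, 2, 4, 0, 4, 0, 0]
Σy = 12, Σy² = 40, M = 8
μ = 12/8 = 3/2,  σ² = 40/8 − (3/2)² = 11/4
E[S_14] = 3 + 14·(3/2) = 24

24


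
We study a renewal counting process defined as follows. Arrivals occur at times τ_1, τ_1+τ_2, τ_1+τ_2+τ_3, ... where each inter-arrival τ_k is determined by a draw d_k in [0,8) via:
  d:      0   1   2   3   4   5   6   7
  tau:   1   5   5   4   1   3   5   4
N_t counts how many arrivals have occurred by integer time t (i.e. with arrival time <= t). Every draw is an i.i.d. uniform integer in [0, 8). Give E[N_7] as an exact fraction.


28093/16384

Inter-arrival values over d=0..7: [1, 5, 5, 4, 1, 3, 5, 4]
Each d has probability 1/8, so the pmf of τ is: f(1) = 1/4, f(3) = 1/8, f(4) = 1/4, f(5) = 3/8
Renewal equation for m(n) = E[N_n]: condition on τ_1 = k (if k <= n, one arrival plus a fresh copy on the remaining n−k steps): m(n) = F(n) + Σ_{k<=n} f(k)·m(n−k), where F(n) = P(τ <= n) and m(0) = 0
m(1) = F(1) = 1/4
m(2) = F(2) + f(1)·m(1) = 1/4 + 1/4·1/4 = 5/16
m(3) = F(3) + f(1)·m(2) = 3/8 + 1/4·5/16 = 29/64
m(4) = F(4) + f(1)·m(3) + f(3)·m(1) = 5/8 + 1/4·29/64 + 1/8·1/4 = 197/256
m(5) = F(5) + f(1)·m(4) + f(3)·m(2) + f(4)·m(1) = 1 + 1/4·197/256 + 1/8·5/16 + 1/4·1/4 = 1325/1024
m(6) = F(6) + f(1)·m(5) + f(3)·m(3) + f(4)·m(2) + f(5)·m(1) = 1 + 1/4·1325/1024 + 1/8·29/64 + 1/4·5/16 + 3/8·1/4 = 6357/4096
m(7) = F(7) + f(1)·m(6) + f(3)·m(4) + f(4)·m(3) + f(5)·m(2) = 1 + 1/4·6357/4096 + 1/8·197/256 + 1/4·29/64 + 3/8·5/16 = 28093/16384
E[N_7] = m(7) = 28093/16384


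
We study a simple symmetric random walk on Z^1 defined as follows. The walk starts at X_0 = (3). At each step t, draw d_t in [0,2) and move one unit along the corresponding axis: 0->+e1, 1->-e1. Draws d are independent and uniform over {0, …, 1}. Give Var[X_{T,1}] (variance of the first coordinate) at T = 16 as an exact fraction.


16

Outcome values over d=0..1: [1, -1]
Σy = 0, Σy² = 2, M = 2
μ = 0/2 = 0,  σ² = 2/2 − (0)² = 1
Independent increments: Var[X_16] = 16·σ² = 16·(1) = 16


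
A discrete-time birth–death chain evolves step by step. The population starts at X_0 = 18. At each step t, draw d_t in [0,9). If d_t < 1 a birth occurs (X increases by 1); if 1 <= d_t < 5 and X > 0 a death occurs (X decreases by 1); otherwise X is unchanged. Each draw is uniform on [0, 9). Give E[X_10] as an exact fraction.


X can drop by at most 1 per step and X_0 = 18 > T = 10, so X_t >= 18 − t >= 8 > 0 for every t <= 10: the floor at 0 (the 'and X > 0' condition) never binds. Hence X_10 = X_0 + Σ_{t<10} Y_t with i.i.d. increments Y_t = y(d_t) ∈ {+1, −1, 0}.
Outcome values over d=0..8: [1, -1, -1, -1, -1, 0, 0, 0, 0]
Σy = -3, Σy² = 5, M = 9
μ = -3/9 = -1/3,  σ² = 5/9 − (-1/3)² = 4/9
E[X_10] = 18 + 10·(-1/3) = 44/3

44/3


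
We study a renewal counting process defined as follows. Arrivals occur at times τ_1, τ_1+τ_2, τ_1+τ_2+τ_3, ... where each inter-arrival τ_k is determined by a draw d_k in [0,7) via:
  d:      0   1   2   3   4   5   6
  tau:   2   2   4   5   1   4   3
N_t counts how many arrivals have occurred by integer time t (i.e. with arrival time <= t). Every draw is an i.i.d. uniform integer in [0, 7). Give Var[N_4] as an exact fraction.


2422118/5764801

Inter-arrival values over d=0..6: [2, 2, 4, 5, 1, 4, 3]
Each d has probability 1/7, so the pmf of τ is: f(1) = 1/7, f(2) = 2/7, f(3) = 1/7, f(4) = 2/7, f(5) = 1/7
Let p_n(j) = P(N_n = j), with p_0 = [1]. Condition on τ_1: p_n(0) = P(τ > n), and for j >= 1, p_n(j) = Σ_{k<=n} f(k)·p_{n−k}(j−1)
p_1 = [6/7, 1/7]  (j = 0..1)
p_2 = [4/7, 20/49, 1/49]  (j = 0..2)
p_3 = [3/7, 23/49, 34/343, 1/343]  (j = 0..3)
p_4 = [1/7, 31/49, 10/49, 48/2401, 1/2401]  (j = 0..4)
E[N_4] = Σ j·p_4(j) = 2647/2401;  E[N_4²] = Σ j²·p_4(j) = 561/343
Var[N_4] = 561/343 − (2647/2401)² = 2422118/5764801


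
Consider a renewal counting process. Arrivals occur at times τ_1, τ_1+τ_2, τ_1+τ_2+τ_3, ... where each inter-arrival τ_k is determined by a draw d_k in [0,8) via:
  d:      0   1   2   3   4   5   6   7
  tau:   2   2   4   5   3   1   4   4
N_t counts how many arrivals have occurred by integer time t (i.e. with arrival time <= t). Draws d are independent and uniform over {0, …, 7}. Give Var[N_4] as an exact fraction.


5627343/16777216

Inter-arrival values over d=0..7: [2, 2, 4, 5, 3, 1, 4, 4]
Each d has probability 1/8, so the pmf of τ is: f(1) = 1/8, f(2) = 1/4, f(3) = 1/8, f(4) = 3/8, f(5) = 1/8
Let p_n(j) = P(N_n = j), with p_0 = [1]. Condition on τ_1: p_n(0) = P(τ > n), and for j >= 1, p_n(j) = Σ_{k<=n} f(k)·p_{n−k}(j−1)
p_1 = [7/8, 1/8]  (j = 0..1)
p_2 = [5/8, 23/64, 1/64]  (j = 0..2)
p_3 = [1/2, 27/64, 39/512, 1/512]  (j = 0..3)
p_4 = [1/8, 45/64, 81/512, 55/4096, 1/4096]  (j = 0..4)
E[N_4] = Σ j·p_4(j) = 4345/4096;  E[N_4²] = Σ j²·p_4(j) = 5983/4096
Var[N_4] = 5983/4096 − (4345/4096)² = 5627343/16777216


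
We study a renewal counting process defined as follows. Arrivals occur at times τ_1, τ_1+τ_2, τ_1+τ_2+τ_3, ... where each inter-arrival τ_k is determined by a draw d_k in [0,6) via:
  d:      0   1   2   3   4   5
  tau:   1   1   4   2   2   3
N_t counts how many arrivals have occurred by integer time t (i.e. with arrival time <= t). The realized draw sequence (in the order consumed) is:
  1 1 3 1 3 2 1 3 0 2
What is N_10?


draw d_1=1: τ_1=1, arrival time A_1=1
draw d_2=1: τ_2=1, arrival time A_2=2
draw d_3=3: τ_3=2, arrival time A_3=4
draw d_4=1: τ_4=1, arrival time A_4=5
draw d_5=3: τ_5=2, arrival time A_5=7
draw d_6=2: τ_6=4, arrival time A_6=11
draw d_7=1: τ_7=1, arrival time A_7=12
draw d_8=3: τ_8=2, arrival time A_8=14
draw d_9=0: τ_9=1, arrival time A_9=15
draw d_10=2: τ_10=4, arrival time A_10=19
N_t over t=0..10: 0:0 1:1 2:2 3:2 4:3 5:4 6:4 7:5 8:5 9:5 10:5

5


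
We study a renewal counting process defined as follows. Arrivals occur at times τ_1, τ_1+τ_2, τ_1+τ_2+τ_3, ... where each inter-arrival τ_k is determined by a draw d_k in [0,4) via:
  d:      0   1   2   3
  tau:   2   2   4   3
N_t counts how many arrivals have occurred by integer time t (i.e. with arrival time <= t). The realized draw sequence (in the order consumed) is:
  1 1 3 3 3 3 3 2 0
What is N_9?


draw d_1=1: τ_1=2, arrival time A_1=2
draw d_2=1: τ_2=2, arrival time A_2=4
draw d_3=3: τ_3=3, arrival time A_3=7
draw d_4=3: τ_4=3, arrival time A_4=10
draw d_5=3: τ_5=3, arrival time A_5=13
draw d_6=3: τ_6=3, arrival time A_6=16
draw d_7=3: τ_7=3, arrival time A_7=19
draw d_8=2: τ_8=4, arrival time A_8=23
draw d_9=0: τ_9=2, arrival time A_9=25
N_t over t=0..9: 0:0 1:0 2:1 3:1 4:2 5:2 6:2 7:3 8:3 9:3

3


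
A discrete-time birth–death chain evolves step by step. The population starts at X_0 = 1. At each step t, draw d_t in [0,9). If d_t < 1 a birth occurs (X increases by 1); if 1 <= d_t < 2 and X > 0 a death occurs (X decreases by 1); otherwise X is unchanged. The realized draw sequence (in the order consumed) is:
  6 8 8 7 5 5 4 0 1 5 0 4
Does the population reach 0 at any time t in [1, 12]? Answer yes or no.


no

t=0: X=1, d=6 → hold, X_1=1
t=1: X=1, d=8 → hold, X_2=1
t=2: X=1, d=8 → hold, X_3=1
t=3: X=1, d=7 → hold, X_4=1
t=4: X=1, d=5 → hold, X_5=1
t=5: X=1, d=5 → hold, X_6=1
t=6: X=1, d=4 → hold, X_7=1
t=7: X=1, d=0 → birth, X_8=2
t=8: X=2, d=1 → death, X_9=1
t=9: X=1, d=5 → hold, X_10=1
t=10: X=1, d=0 → birth, X_11=2
t=11: X=2, d=4 → hold, X_12=2


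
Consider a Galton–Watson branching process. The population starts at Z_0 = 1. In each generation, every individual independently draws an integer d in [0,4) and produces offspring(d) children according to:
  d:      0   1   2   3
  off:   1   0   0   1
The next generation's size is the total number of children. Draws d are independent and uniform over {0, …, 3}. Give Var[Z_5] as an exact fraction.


31/1024

Outcome values over d=0..3: [1, 0, 0, 1]
Σy = 2, Σy² = 2, M = 4
μ = 2/4 = 1/2,  σ² = 2/4 − (1/2)² = 1/4
V_0 = 0, E_0 = 1
V_1 = 1/4·E_0 + (1/2)²·V_0 = 1/4;  E_1 = 1/2
V_2 = 1/4·E_1 + (1/2)²·V_1 = 3/16;  E_2 = 1/4
V_3 = 1/4·E_2 + (1/2)²·V_2 = 7/64;  E_3 = 1/8
V_4 = 1/4·E_3 + (1/2)²·V_3 = 15/256;  E_4 = 1/16
V_5 = 1/4·E_4 + (1/2)²·V_4 = 31/1024;  E_5 = 1/32


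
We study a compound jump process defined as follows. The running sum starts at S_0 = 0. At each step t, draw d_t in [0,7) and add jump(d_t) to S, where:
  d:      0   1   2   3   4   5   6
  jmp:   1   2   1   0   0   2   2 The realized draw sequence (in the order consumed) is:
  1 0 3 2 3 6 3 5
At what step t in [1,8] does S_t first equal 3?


t=0: S=0, d=1, jump=2, S_1=2
t=1: S=2, d=0, jump=1, S_2=3
t=2: S=3, d=3, jump=0, S_3=3
t=3: S=3, d=2, jump=1, S_4=4
t=4: S=4, d=3, jump=0, S_5=4
t=5: S=4, d=6, jump=2, S_6=6
t=6: S=6, d=3, jump=0, S_7=6
t=7: S=6, d=5, jump=2, S_8=8

2


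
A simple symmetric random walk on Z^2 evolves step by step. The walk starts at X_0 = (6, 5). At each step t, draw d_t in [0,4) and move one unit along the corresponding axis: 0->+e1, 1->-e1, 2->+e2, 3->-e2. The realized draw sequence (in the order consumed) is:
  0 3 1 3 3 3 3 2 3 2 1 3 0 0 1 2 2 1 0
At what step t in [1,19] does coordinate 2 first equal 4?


t=0: X=(6, 5), d=0 → +e1, X_1=(7, 5)
t=1: X=(7, 5), d=3 → -e2, X_2=(7, 4)
t=2: X=(7, 4), d=1 → -e1, X_3=(6, 4)
t=3: X=(6, 4), d=3 → -e2, X_4=(6, 3)
t=4: X=(6, 3), d=3 → -e2, X_5=(6, 2)
t=5: X=(6, 2), d=3 → -e2, X_6=(6, 1)
t=6: X=(6, 1), d=3 → -e2, X_7=(6, 0)
t=7: X=(6, 0), d=2 → +e2, X_8=(6, 1)
t=8: X=(6, 1), d=3 → -e2, X_9=(6, 0)
t=9: X=(6, 0), d=2 → +e2, X_10=(6, 1)
t=10: X=(6, 1), d=1 → -e1, X_11=(5, 1)
t=11: X=(5, 1), d=3 → -e2, X_12=(5, 0)
t=12: X=(5, 0), d=0 → +e1, X_13=(6, 0)
t=13: X=(6, 0), d=0 → +e1, X_14=(7, 0)
t=14: X=(7, 0), d=1 → -e1, X_15=(6, 0)
t=15: X=(6, 0), d=2 → +e2, X_16=(6, 1)
t=16: X=(6, 1), d=2 → +e2, X_17=(6, 2)
t=17: X=(6, 2), d=1 → -e1, X_18=(5, 2)
t=18: X=(5, 2), d=0 → +e1, X_19=(6, 2)

2


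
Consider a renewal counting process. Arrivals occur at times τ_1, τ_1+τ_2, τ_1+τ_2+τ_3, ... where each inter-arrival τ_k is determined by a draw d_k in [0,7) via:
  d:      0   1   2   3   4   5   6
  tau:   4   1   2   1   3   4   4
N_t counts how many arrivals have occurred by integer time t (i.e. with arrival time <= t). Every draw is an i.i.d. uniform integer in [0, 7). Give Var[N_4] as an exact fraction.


2101088/5764801

Inter-arrival values over d=0..6: [4, 1, 2, 1, 3, 4, 4]
Each d has probability 1/7, so the pmf of τ is: f(1) = 2/7, f(2) = 1/7, f(3) = 1/7, f(4) = 3/7
Let p_n(j) = P(N_n = j), with p_0 = [1]. Condition on τ_1: p_n(0) = P(τ > n), and for j >= 1, p_n(j) = Σ_{k<=n} f(k)·p_{n−k}(j−1)
p_1 = [5/7, 2/7]  (j = 0..1)
p_2 = [4/7, 17/49, 4/49]  (j = 0..2)
p_3 = [3/7, 20/49, 48/343, 8/343]  (j = 0..3)
p_4 = [0, 36/49, 71/343, 124/2401, 16/2401]  (j = 0..4)
E[N_4] = Σ j·p_4(j) = 3194/2401;  E[N_4²] = Σ j²·p_4(j) = 732/343
Var[N_4] = 732/343 − (3194/2401)² = 2101088/5764801


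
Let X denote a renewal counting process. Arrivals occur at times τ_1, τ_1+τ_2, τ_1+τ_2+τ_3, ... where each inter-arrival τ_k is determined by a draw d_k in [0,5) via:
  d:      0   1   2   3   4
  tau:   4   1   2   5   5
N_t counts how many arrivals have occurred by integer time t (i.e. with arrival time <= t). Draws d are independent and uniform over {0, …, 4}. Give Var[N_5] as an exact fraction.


3492474/9765625

Inter-arrival values over d=0..4: [4, 1, 2, 5, 5]
Each d has probability 1/5, so the pmf of τ is: f(1) = 1/5, f(2) = 1/5, f(4) = 1/5, f(5) = 2/5
Let p_n(j) = P(N_n = j), with p_0 = [1]. Condition on τ_1: p_n(0) = P(τ > n), and for j >= 1, p_n(j) = Σ_{k<=n} f(k)·p_{n−k}(j−1)
p_1 = [4/5, 1/5]  (j = 0..1)
p_2 = [3/5, 9/25, 1/25]  (j = 0..2)
p_3 = [3/5, 7/25, 14/125, 1/125]  (j = 0..3)
p_4 = [2/5, 11/25, 16/125, 19/625, 1/625]  (j = 0..4)
p_5 = [0, 19/25, 23/125, 6/125, 24/3125, 1/3125]  (j = 0..5)
E[N_5] = Σ j·p_5(j) = 4076/3125;  E[N_5²] = Σ j²·p_5(j) = 6434/3125
Var[N_5] = 6434/3125 − (4076/3125)² = 3492474/9765625


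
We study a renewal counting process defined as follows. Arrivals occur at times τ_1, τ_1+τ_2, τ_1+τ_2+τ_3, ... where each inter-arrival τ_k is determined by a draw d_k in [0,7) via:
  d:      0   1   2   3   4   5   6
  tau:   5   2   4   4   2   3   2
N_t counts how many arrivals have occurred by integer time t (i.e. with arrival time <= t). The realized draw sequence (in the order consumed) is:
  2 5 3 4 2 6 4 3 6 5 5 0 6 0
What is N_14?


draw d_1=2: τ_1=4, arrival time A_1=4
draw d_2=5: τ_2=3, arrival time A_2=7
draw d_3=3: τ_3=4, arrival time A_3=11
draw d_4=4: τ_4=2, arrival time A_4=13
draw d_5=2: τ_5=4, arrival time A_5=17
draw d_6=6: τ_6=2, arrival time A_6=19
draw d_7=4: τ_7=2, arrival time A_7=21
draw d_8=3: τ_8=4, arrival time A_8=25
draw d_9=6: τ_9=2, arrival time A_9=27
draw d_10=5: τ_10=3, arrival time A_10=30
draw d_11=5: τ_11=3, arrival time A_11=33
draw d_12=0: τ_12=5, arrival time A_12=38
draw d_13=6: τ_13=2, arrival time A_13=40
draw d_14=0: τ_14=5, arrival time A_14=45
N_t over t=0..14: 0:0 1:0 2:0 3:0 4:1 5:1 6:1 7:2 8:2 9:2 10:2 11:3 12:3 13:4 14:4

4


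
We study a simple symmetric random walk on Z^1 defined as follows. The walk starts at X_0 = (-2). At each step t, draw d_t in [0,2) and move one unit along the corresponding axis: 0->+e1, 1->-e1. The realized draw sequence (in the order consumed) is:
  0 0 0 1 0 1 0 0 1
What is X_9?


t=0: X=(-2), d=0 → +e1, X_1=(-1)
t=1: X=(-1), d=0 → +e1, X_2=(0)
t=2: X=(0), d=0 → +e1, X_3=(1)
t=3: X=(1), d=1 → -e1, X_4=(0)
t=4: X=(0), d=0 → +e1, X_5=(1)
t=5: X=(1), d=1 → -e1, X_6=(0)
t=6: X=(0), d=0 → +e1, X_7=(1)
t=7: X=(1), d=0 → +e1, X_8=(2)
t=8: X=(2), d=1 → -e1, X_9=(1)

(1)


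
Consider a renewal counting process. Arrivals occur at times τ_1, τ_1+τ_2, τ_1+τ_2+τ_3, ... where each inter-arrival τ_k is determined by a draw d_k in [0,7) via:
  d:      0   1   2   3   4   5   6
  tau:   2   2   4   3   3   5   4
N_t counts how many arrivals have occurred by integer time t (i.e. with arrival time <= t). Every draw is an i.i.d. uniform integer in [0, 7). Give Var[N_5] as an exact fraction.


Inter-arrival values over d=0..6: [2, 2, 4, 3, 3, 5, 4]
Each d has probability 1/7, so the pmf of τ is: f(2) = 2/7, f(3) = 2/7, f(4) = 2/7, f(5) = 1/7
Let p_n(j) = P(N_n = j), with p_0 = [1]. Condition on τ_1: p_n(0) = P(τ > n), and for j >= 1, p_n(j) = Σ_{k<=n} f(k)·p_{n−k}(j−1)
p_1 = [1]  (j = 0)
p_2 = [5/7, 2/7]  (j = 0..1)
p_3 = [3/7, 4/7]  (j = 0..1)
p_4 = [1/7, 38/49, 4/49]  (j = 0..2)
p_5 = [0, 37/49, 12/49]  (j = 0..2)
E[N_5] = Σ j·p_5(j) = 61/49;  E[N_5²] = Σ j²·p_5(j) = 85/49
Var[N_5] = 85/49 − (61/49)² = 444/2401

444/2401


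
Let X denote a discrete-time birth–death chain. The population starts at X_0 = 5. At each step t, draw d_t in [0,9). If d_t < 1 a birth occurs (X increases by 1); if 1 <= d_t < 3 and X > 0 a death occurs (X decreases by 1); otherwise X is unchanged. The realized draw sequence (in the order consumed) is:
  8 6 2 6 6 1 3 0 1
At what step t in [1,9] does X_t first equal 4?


3

t=0: X=5, d=8 → hold, X_1=5
t=1: X=5, d=6 → hold, X_2=5
t=2: X=5, d=2 → death, X_3=4
t=3: X=4, d=6 → hold, X_4=4
t=4: X=4, d=6 → hold, X_5=4
t=5: X=4, d=1 → death, X_6=3
t=6: X=3, d=3 → hold, X_7=3
t=7: X=3, d=0 → birth, X_8=4
t=8: X=4, d=1 → death, X_9=3


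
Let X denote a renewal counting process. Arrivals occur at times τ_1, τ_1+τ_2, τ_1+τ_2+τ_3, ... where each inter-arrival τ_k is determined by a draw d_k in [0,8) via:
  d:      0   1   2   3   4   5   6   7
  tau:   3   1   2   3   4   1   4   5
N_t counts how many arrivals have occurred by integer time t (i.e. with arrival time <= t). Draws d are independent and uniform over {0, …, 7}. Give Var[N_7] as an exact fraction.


205906367/268435456

Inter-arrival values over d=0..7: [3, 1, 2, 3, 4, 1, 4, 5]
Each d has probability 1/8, so the pmf of τ is: f(1) = 1/4, f(2) = 1/8, f(3) = 1/4, f(4) = 1/4, f(5) = 1/8
Let p_n(j) = P(N_n = j), with p_0 = [1]. Condition on τ_1: p_n(0) = P(τ > n), and for j >= 1, p_n(j) = Σ_{k<=n} f(k)·p_{n−k}(j−1)
p_1 = [3/4, 1/4]  (j = 0..1)
p_2 = [5/8, 5/16, 1/16]  (j = 0..2)
p_3 = [3/8, 1/2, 7/64, 1/64]  (j = 0..3)
p_4 = [1/8, 39/64, 29/128, 9/256, 1/256]  (j = 0..4)
p_5 = [0, 35/64, 91/256, 11/128, 11/1024, 1/1024]  (j = 0..5)
p_6 = [0, 23/64, 229/512, 41/256, 61/2048, 13/4096, 1/4096]  (j = 0..6)
p_7 = [0, 13/64, 243/512, 127/512, 65/1024, 5/512, 15/16384, 1/16384]  (j = 0..7)
E[N_7] = Σ j·p_7(j) = 36129/16384;  E[N_7²] = Σ j²·p_7(j) = 92237/16384
Var[N_7] = 92237/16384 − (36129/16384)² = 205906367/268435456


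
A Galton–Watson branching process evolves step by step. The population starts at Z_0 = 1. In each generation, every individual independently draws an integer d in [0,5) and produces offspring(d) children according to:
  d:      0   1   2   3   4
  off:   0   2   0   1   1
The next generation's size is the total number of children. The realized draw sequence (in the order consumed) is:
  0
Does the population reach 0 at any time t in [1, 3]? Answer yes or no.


gen 0: Z_0=1, draws=[0], offspring=[0], Z_1=0
gen 1: Z_1=0, draws=[], offspring=[], Z_2=0
gen 2: Z_2=0, draws=[], offspring=[], Z_3=0

yes


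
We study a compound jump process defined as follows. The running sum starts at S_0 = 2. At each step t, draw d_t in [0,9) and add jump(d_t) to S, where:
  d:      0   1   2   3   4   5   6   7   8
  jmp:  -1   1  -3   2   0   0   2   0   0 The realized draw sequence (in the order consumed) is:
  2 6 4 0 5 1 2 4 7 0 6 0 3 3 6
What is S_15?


t=0: S=2, d=2, jump=-3, S_1=-1
t=1: S=-1, d=6, jump=2, S_2=1
t=2: S=1, d=4, jump=0, S_3=1
t=3: S=1, d=0, jump=-1, S_4=0
t=4: S=0, d=5, jump=0, S_5=0
t=5: S=0, d=1, jump=1, S_6=1
t=6: S=1, d=2, jump=-3, S_7=-2
t=7: S=-2, d=4, jump=0, S_8=-2
t=8: S=-2, d=7, jump=0, S_9=-2
t=9: S=-2, d=0, jump=-1, S_10=-3
t=10: S=-3, d=6, jump=2, S_11=-1
t=11: S=-1, d=0, jump=-1, S_12=-2
t=12: S=-2, d=3, jump=2, S_13=0
t=13: S=0, d=3, jump=2, S_14=2
t=14: S=2, d=6, jump=2, S_15=4

4


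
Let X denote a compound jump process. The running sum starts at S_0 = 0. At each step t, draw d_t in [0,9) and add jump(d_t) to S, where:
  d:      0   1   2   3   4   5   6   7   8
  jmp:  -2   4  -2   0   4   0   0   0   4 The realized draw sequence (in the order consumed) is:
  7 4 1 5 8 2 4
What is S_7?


14

t=0: S=0, d=7, jump=0, S_1=0
t=1: S=0, d=4, jump=4, S_2=4
t=2: S=4, d=1, jump=4, S_3=8
t=3: S=8, d=5, jump=0, S_4=8
t=4: S=8, d=8, jump=4, S_5=12
t=5: S=12, d=2, jump=-2, S_6=10
t=6: S=10, d=4, jump=4, S_7=14


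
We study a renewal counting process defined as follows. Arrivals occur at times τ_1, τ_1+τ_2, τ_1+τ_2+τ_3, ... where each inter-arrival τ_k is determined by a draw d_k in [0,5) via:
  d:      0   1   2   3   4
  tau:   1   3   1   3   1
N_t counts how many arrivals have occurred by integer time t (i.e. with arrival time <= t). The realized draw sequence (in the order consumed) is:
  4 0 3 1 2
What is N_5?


draw d_1=4: τ_1=1, arrival time A_1=1
draw d_2=0: τ_2=1, arrival time A_2=2
draw d_3=3: τ_3=3, arrival time A_3=5
draw d_4=1: τ_4=3, arrival time A_4=8
draw d_5=2: τ_5=1, arrival time A_5=9
N_t over t=0..5: 0:0 1:1 2:2 3:2 4:2 5:3

3
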